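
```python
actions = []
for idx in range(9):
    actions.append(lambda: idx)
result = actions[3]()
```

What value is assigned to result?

Step 1: The loop creates 9 lambdas, all referencing the same variable idx.
Step 2: After the loop, idx = 8 (final value).
Step 3: actions[3]() looks up idx at call time and finds 8. This is the late binding gotcha. result = 8

The answer is 8.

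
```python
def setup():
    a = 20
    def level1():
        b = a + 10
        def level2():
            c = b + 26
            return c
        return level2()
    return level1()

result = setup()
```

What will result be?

Step 1: a = 20. b = a + 10 = 30.
Step 2: c = b + 26 = 30 + 26 = 56.
Step 3: result = 56

The answer is 56.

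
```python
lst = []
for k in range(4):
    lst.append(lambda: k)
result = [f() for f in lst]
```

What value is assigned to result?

Step 1: All 4 lambdas share the same variable k.
Step 2: After the loop, k = 3.
Step 3: Each call returns 3. result = [3, 3, 3, 3]

The answer is [3, 3, 3, 3].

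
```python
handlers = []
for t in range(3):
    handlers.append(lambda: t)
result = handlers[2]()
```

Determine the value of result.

Step 1: The loop creates 3 lambdas, all referencing the same variable t.
Step 2: After the loop, t = 2 (final value).
Step 3: handlers[2]() looks up t at call time and finds 2. This is the late binding gotcha. result = 2

The answer is 2.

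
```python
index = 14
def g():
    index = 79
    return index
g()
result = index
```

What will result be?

Step 1: Global index = 14.
Step 2: g() creates local index = 79 (shadow, not modification).
Step 3: After g() returns, global index is unchanged. result = 14

The answer is 14.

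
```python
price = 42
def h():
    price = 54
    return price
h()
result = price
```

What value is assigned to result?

Step 1: price = 42 globally.
Step 2: h() creates a LOCAL price = 54 (no global keyword!).
Step 3: The global price is unchanged. result = 42

The answer is 42.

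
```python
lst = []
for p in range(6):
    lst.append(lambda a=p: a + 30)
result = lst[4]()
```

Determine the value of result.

Step 1: Default argument a=p captures p's value at definition time.
Step 2: lst[4] was defined when p = 4, so a defaults to 4.
Step 3: result = 4 + 30 = 34 (default arg fixes the late binding issue)

The answer is 34.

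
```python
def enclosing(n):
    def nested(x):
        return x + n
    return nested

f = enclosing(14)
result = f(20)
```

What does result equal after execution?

Step 1: enclosing(14) creates a closure that captures n = 14.
Step 2: f(20) calls the closure with x = 20, returning 20 + 14 = 34.
Step 3: result = 34

The answer is 34.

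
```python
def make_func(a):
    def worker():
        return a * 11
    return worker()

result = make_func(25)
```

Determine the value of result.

Step 1: make_func(25) binds parameter a = 25.
Step 2: worker() accesses a = 25 from enclosing scope.
Step 3: result = 25 * 11 = 275

The answer is 275.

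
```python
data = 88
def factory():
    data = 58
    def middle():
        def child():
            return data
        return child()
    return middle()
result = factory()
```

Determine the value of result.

Step 1: factory() defines data = 58. middle() and child() have no local data.
Step 2: child() checks local (none), enclosing middle() (none), enclosing factory() and finds data = 58.
Step 3: result = 58

The answer is 58.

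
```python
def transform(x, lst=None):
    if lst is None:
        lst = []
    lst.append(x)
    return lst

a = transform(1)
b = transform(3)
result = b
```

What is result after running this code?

Step 1: None default with guard creates a NEW list each call.
Step 2: a = [1] (fresh list). b = [3] (another fresh list).
Step 3: result = [3] (this is the fix for mutable default)

The answer is [3].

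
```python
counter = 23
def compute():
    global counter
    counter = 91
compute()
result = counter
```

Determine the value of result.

Step 1: counter = 23 globally.
Step 2: compute() declares global counter and sets it to 91.
Step 3: After compute(), global counter = 91. result = 91

The answer is 91.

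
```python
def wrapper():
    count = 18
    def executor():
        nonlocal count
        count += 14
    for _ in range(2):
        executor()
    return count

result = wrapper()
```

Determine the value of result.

Step 1: count = 18.
Step 2: executor() is called 2 times in a loop, each adding 14 via nonlocal.
Step 3: count = 18 + 14 * 2 = 46

The answer is 46.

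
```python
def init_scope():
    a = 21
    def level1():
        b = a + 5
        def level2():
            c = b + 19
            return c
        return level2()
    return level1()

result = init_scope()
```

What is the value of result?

Step 1: a = 21. b = a + 5 = 26.
Step 2: c = b + 19 = 26 + 19 = 45.
Step 3: result = 45

The answer is 45.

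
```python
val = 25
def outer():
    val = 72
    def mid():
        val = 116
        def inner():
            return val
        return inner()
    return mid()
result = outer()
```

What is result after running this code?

Step 1: Three levels of shadowing: global 25, outer 72, mid 116.
Step 2: inner() finds val = 116 in enclosing mid() scope.
Step 3: result = 116

The answer is 116.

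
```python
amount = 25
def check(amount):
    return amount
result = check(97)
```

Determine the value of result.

Step 1: Global amount = 25.
Step 2: check(97) takes parameter amount = 97, which shadows the global.
Step 3: result = 97

The answer is 97.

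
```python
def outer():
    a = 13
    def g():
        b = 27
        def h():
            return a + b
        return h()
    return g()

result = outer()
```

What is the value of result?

Step 1: outer() defines a = 13. g() defines b = 27.
Step 2: h() accesses both from enclosing scopes: a = 13, b = 27.
Step 3: result = 13 + 27 = 40

The answer is 40.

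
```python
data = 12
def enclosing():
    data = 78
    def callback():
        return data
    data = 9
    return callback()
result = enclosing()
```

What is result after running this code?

Step 1: enclosing() sets data = 78, then later data = 9.
Step 2: callback() is called after data is reassigned to 9. Closures capture variables by reference, not by value.
Step 3: result = 9

The answer is 9.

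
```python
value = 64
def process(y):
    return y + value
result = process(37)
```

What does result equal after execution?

Step 1: value = 64 is defined globally.
Step 2: process(37) uses parameter y = 37 and looks up value from global scope = 64.
Step 3: result = 37 + 64 = 101

The answer is 101.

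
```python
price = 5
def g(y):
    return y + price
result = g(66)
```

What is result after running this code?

Step 1: price = 5 is defined globally.
Step 2: g(66) uses parameter y = 66 and looks up price from global scope = 5.
Step 3: result = 66 + 5 = 71

The answer is 71.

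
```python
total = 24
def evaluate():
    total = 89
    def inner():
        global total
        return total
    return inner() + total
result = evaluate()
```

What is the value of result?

Step 1: Global total = 24. evaluate() shadows with local total = 89.
Step 2: inner() uses global keyword, so inner() returns global total = 24.
Step 3: evaluate() returns 24 + 89 = 113

The answer is 113.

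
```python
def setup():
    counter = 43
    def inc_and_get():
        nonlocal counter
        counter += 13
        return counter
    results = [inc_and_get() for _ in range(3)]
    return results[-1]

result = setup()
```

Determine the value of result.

Step 1: counter = 43.
Step 2: Three calls to inc_and_get(), each adding 13.
Step 3: Last value = 43 + 13 * 3 = 82

The answer is 82.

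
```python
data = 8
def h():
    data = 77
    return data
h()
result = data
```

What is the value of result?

Step 1: Global data = 8.
Step 2: h() creates local data = 77 (shadow, not modification).
Step 3: After h() returns, global data is unchanged. result = 8

The answer is 8.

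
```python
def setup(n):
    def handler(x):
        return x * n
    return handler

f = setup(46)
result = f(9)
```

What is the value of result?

Step 1: setup(46) creates a closure capturing n = 46.
Step 2: f(9) computes 9 * 46 = 414.
Step 3: result = 414

The answer is 414.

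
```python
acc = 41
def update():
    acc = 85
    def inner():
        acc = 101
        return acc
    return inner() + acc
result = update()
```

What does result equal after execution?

Step 1: update() has local acc = 85. inner() has local acc = 101.
Step 2: inner() returns its local acc = 101.
Step 3: update() returns 101 + its own acc (85) = 186

The answer is 186.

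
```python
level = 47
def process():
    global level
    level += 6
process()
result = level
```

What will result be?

Step 1: level = 47 globally.
Step 2: process() modifies global level: level += 6 = 53.
Step 3: result = 53

The answer is 53.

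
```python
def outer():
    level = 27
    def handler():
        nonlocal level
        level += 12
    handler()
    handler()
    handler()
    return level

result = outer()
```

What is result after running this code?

Step 1: level starts at 27.
Step 2: handler() is called 3 times, each adding 12.
Step 3: level = 27 + 12 * 3 = 63

The answer is 63.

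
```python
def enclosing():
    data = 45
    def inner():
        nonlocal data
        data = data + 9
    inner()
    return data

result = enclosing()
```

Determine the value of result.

Step 1: enclosing() sets data = 45.
Step 2: inner() uses nonlocal to modify data in enclosing's scope: data = 45 + 9 = 54.
Step 3: enclosing() returns the modified data = 54

The answer is 54.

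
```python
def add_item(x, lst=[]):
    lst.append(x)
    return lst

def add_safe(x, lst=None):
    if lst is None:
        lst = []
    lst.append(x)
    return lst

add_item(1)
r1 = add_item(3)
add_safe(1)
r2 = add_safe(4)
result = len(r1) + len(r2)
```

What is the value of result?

Step 1: add_item shares mutable default: after 2 calls, lst = [1, 3], len = 2.
Step 2: add_safe creates fresh list each time: r2 = [4], len = 1.
Step 3: result = 2 + 1 = 3

The answer is 3.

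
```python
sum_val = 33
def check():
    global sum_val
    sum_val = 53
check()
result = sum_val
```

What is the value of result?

Step 1: sum_val = 33 globally.
Step 2: check() declares global sum_val and sets it to 53.
Step 3: After check(), global sum_val = 53. result = 53

The answer is 53.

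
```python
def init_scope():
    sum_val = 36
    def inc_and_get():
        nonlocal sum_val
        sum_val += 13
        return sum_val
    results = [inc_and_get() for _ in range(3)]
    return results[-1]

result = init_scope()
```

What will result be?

Step 1: sum_val = 36.
Step 2: Three calls to inc_and_get(), each adding 13.
Step 3: Last value = 36 + 13 * 3 = 75

The answer is 75.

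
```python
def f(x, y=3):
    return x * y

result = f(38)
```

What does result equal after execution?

Step 1: f(38) uses default y = 3.
Step 2: Returns 38 * 3 = 114.
Step 3: result = 114

The answer is 114.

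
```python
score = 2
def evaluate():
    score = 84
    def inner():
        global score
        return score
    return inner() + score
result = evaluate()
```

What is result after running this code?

Step 1: Global score = 2. evaluate() shadows with local score = 84.
Step 2: inner() uses global keyword, so inner() returns global score = 2.
Step 3: evaluate() returns 2 + 84 = 86

The answer is 86.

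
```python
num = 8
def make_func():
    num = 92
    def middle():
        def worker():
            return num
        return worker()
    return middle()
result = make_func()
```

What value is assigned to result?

Step 1: make_func() defines num = 92. middle() and worker() have no local num.
Step 2: worker() checks local (none), enclosing middle() (none), enclosing make_func() and finds num = 92.
Step 3: result = 92

The answer is 92.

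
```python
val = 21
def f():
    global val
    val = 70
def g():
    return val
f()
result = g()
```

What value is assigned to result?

Step 1: val = 21.
Step 2: f() sets global val = 70.
Step 3: g() reads global val = 70. result = 70

The answer is 70.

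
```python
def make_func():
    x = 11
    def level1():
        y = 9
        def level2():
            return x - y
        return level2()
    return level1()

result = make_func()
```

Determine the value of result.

Step 1: x = 11 in make_func. y = 9 in level1.
Step 2: level2() reads x = 11 and y = 9 from enclosing scopes.
Step 3: result = 11 - 9 = 2

The answer is 2.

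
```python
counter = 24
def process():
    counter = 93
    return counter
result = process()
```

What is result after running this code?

Step 1: Global counter = 24.
Step 2: process() creates local counter = 93, shadowing the global.
Step 3: Returns local counter = 93. result = 93

The answer is 93.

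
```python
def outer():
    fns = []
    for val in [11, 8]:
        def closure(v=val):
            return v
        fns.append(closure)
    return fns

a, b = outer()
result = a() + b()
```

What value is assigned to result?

Step 1: Default argument v=val captures val at each iteration.
Step 2: a() returns 11 (captured at first iteration), b() returns 8 (captured at second).
Step 3: result = 11 + 8 = 19

The answer is 19.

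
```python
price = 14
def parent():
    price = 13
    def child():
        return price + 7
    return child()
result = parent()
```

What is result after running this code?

Step 1: parent() shadows global price with price = 13.
Step 2: child() finds price = 13 in enclosing scope, computes 13 + 7 = 20.
Step 3: result = 20

The answer is 20.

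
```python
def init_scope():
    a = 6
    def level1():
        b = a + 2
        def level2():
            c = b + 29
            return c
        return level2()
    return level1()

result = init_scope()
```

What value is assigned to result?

Step 1: a = 6. b = a + 2 = 8.
Step 2: c = b + 29 = 8 + 29 = 37.
Step 3: result = 37

The answer is 37.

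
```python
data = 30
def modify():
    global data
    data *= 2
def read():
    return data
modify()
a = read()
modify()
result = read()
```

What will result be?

Step 1: data = 30.
Step 2: First modify(): data = 30 * 2 = 60.
Step 3: Second modify(): data = 60 * 2 = 120.
Step 4: read() returns 120

The answer is 120.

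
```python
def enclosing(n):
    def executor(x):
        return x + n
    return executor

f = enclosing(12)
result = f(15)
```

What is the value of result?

Step 1: enclosing(12) creates a closure that captures n = 12.
Step 2: f(15) calls the closure with x = 15, returning 15 + 12 = 27.
Step 3: result = 27

The answer is 27.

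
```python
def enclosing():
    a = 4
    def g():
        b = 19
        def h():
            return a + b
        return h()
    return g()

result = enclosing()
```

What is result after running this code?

Step 1: enclosing() defines a = 4. g() defines b = 19.
Step 2: h() accesses both from enclosing scopes: a = 4, b = 19.
Step 3: result = 4 + 19 = 23

The answer is 23.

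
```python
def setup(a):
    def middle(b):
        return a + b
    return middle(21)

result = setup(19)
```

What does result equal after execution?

Step 1: setup(19) passes a = 19.
Step 2: middle(21) has b = 21, reads a = 19 from enclosing.
Step 3: result = 19 + 21 = 40

The answer is 40.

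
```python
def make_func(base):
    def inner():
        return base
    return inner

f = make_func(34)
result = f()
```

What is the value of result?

Step 1: make_func(34) creates closure capturing base = 34.
Step 2: f() returns the captured base = 34.
Step 3: result = 34

The answer is 34.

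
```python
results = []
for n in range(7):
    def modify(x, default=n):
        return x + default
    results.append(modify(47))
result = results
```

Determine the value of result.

Step 1: Default argument default=n is evaluated at function definition time.
Step 2: Each iteration creates modify with default = current n value.
Step 3: modify(47) returns 47 + default. results = [47, 48, 49, 50, 51, 52, 53]

The answer is [47, 48, 49, 50, 51, 52, 53].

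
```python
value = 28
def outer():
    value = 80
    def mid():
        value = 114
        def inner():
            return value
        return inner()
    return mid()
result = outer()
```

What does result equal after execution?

Step 1: Three levels of shadowing: global 28, outer 80, mid 114.
Step 2: inner() finds value = 114 in enclosing mid() scope.
Step 3: result = 114

The answer is 114.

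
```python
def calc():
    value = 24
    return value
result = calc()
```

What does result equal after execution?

Step 1: calc() defines value = 24 in its local scope.
Step 2: return value finds the local variable value = 24.
Step 3: result = 24

The answer is 24.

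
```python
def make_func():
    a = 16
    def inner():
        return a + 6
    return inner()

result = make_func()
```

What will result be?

Step 1: make_func() defines a = 16.
Step 2: inner() reads a = 16 from enclosing scope, returns 16 + 6 = 22.
Step 3: result = 22

The answer is 22.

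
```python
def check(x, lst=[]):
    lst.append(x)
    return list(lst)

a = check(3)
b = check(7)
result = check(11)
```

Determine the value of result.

Step 1: Default list is shared. list() creates copies for return values.
Step 2: Internal list grows: [3] -> [3, 7] -> [3, 7, 11].
Step 3: result = [3, 7, 11]

The answer is [3, 7, 11].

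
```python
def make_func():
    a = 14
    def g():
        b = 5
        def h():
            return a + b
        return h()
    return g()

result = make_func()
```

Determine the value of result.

Step 1: make_func() defines a = 14. g() defines b = 5.
Step 2: h() accesses both from enclosing scopes: a = 14, b = 5.
Step 3: result = 14 + 5 = 19

The answer is 19.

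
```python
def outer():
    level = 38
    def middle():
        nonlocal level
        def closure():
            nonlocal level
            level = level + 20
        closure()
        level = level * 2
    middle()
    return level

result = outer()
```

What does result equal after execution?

Step 1: level = 38.
Step 2: closure() adds 20: level = 38 + 20 = 58.
Step 3: middle() doubles: level = 58 * 2 = 116.
Step 4: result = 116

The answer is 116.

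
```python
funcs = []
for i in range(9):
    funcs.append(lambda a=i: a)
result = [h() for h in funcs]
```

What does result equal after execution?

Step 1: Default arg a=i captures i at each iteration.
Step 2: Each lambda has its own default: 0, 1, ..., 8.
Step 3: result = [0, 1, 2, 3, 4, 5, 6, 7, 8]

The answer is [0, 1, 2, 3, 4, 5, 6, 7, 8].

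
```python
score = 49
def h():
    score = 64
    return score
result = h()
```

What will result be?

Step 1: Global score = 49.
Step 2: h() creates local score = 64, shadowing the global.
Step 3: Returns local score = 64. result = 64

The answer is 64.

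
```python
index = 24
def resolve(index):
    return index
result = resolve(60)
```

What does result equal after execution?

Step 1: Global index = 24.
Step 2: resolve(60) takes parameter index = 60, which shadows the global.
Step 3: result = 60

The answer is 60.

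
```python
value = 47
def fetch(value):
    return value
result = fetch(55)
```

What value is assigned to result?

Step 1: Global value = 47.
Step 2: fetch(55) takes parameter value = 55, which shadows the global.
Step 3: result = 55

The answer is 55.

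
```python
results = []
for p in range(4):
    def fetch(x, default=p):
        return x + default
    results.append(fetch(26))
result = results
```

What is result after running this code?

Step 1: Default argument default=p is evaluated at function definition time.
Step 2: Each iteration creates fetch with default = current p value.
Step 3: fetch(26) returns 26 + default. results = [26, 27, 28, 29]

The answer is [26, 27, 28, 29].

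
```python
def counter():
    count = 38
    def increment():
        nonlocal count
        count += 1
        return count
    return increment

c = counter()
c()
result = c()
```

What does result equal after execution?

Step 1: counter() creates closure with count = 38.
Step 2: Each c() call increments count via nonlocal. After 2 calls: 38 + 2 = 40.
Step 3: result = 40

The answer is 40.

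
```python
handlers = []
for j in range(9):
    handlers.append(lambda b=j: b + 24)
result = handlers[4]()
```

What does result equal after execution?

Step 1: Default argument b=j captures j's value at definition time.
Step 2: handlers[4] was defined when j = 4, so b defaults to 4.
Step 3: result = 4 + 24 = 28 (default arg fixes the late binding issue)

The answer is 28.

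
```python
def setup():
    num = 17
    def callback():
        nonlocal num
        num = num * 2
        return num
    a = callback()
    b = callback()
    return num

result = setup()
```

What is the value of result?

Step 1: num starts at 17.
Step 2: First callback(): num = 17 * 2 = 34.
Step 3: Second callback(): num = 34 * 2 = 68.
Step 4: result = 68

The answer is 68.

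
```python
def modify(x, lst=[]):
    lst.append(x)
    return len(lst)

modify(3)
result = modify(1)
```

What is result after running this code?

Step 1: Mutable default list persists between calls.
Step 2: First call: lst = [3], len = 1. Second call: lst = [3, 1], len = 2.
Step 3: result = 2

The answer is 2.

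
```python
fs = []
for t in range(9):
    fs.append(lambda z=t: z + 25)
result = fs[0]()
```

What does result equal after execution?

Step 1: Default argument z=t captures t's value at definition time.
Step 2: fs[0] was defined when t = 0, so z defaults to 0.
Step 3: result = 0 + 25 = 25 (default arg fixes the late binding issue)

The answer is 25.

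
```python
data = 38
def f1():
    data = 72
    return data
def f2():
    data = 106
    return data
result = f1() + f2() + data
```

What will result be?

Step 1: Each function shadows global data with its own local.
Step 2: f1() returns 72, f2() returns 106.
Step 3: Global data = 38 is unchanged. result = 72 + 106 + 38 = 216

The answer is 216.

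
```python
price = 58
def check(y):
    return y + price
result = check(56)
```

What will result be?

Step 1: price = 58 is defined globally.
Step 2: check(56) uses parameter y = 56 and looks up price from global scope = 58.
Step 3: result = 56 + 58 = 114

The answer is 114.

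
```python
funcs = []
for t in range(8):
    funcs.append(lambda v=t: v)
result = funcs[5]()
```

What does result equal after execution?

Step 1: Default argument v=t captures t's value at each iteration.
Step 2: funcs[5] captured v = 5 when t was 5.
Step 3: result = 5

The answer is 5.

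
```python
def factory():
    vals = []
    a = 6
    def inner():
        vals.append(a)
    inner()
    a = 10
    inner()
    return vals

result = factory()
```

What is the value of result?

Step 1: a = 6. inner() appends current a to vals.
Step 2: First inner(): appends 6. Then a = 10.
Step 3: Second inner(): appends 10 (closure sees updated a). result = [6, 10]

The answer is [6, 10].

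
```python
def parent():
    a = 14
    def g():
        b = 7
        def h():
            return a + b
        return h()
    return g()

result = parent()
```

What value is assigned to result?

Step 1: parent() defines a = 14. g() defines b = 7.
Step 2: h() accesses both from enclosing scopes: a = 14, b = 7.
Step 3: result = 14 + 7 = 21

The answer is 21.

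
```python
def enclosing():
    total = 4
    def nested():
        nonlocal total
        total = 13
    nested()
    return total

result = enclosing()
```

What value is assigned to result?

Step 1: enclosing() sets total = 4.
Step 2: nested() uses nonlocal to reassign total = 13.
Step 3: result = 13

The answer is 13.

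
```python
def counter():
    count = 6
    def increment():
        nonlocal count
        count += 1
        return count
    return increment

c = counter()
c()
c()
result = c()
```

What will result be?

Step 1: counter() creates closure with count = 6.
Step 2: Each c() call increments count via nonlocal. After 3 calls: 6 + 3 = 9.
Step 3: result = 9

The answer is 9.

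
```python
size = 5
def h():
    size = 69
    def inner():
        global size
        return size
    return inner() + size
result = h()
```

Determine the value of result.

Step 1: Global size = 5. h() shadows with local size = 69.
Step 2: inner() uses global keyword, so inner() returns global size = 5.
Step 3: h() returns 5 + 69 = 74

The answer is 74.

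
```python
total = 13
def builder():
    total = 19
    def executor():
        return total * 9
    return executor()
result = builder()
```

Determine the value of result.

Step 1: builder() shadows global total with total = 19.
Step 2: executor() finds total = 19 in enclosing scope, computes 19 * 9 = 171.
Step 3: result = 171

The answer is 171.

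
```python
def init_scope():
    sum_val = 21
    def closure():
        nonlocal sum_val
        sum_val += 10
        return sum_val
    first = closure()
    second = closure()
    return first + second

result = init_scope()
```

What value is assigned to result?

Step 1: sum_val starts at 21.
Step 2: First call: sum_val = 21 + 10 = 31, returns 31.
Step 3: Second call: sum_val = 31 + 10 = 41, returns 41.
Step 4: result = 31 + 41 = 72

The answer is 72.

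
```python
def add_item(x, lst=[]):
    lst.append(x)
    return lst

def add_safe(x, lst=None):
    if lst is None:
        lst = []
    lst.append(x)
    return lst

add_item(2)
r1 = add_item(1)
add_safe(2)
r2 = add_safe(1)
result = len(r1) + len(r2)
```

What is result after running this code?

Step 1: add_item shares mutable default: after 2 calls, lst = [2, 1], len = 2.
Step 2: add_safe creates fresh list each time: r2 = [1], len = 1.
Step 3: result = 2 + 1 = 3

The answer is 3.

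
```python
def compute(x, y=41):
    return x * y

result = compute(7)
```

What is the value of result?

Step 1: compute(7) uses default y = 41.
Step 2: Returns 7 * 41 = 287.
Step 3: result = 287

The answer is 287.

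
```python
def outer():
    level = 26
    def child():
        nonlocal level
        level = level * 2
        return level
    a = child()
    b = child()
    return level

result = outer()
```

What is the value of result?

Step 1: level starts at 26.
Step 2: First child(): level = 26 * 2 = 52.
Step 3: Second child(): level = 52 * 2 = 104.
Step 4: result = 104

The answer is 104.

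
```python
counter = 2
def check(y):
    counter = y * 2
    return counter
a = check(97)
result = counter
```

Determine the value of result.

Step 1: Global counter = 2.
Step 2: check(97) creates local counter = 97 * 2 = 194.
Step 3: Global counter unchanged because no global keyword. result = 2

The answer is 2.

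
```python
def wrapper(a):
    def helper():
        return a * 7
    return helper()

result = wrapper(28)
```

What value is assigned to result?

Step 1: wrapper(28) binds parameter a = 28.
Step 2: helper() accesses a = 28 from enclosing scope.
Step 3: result = 28 * 7 = 196

The answer is 196.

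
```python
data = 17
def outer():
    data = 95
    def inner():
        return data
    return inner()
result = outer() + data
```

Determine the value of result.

Step 1: Global data = 17. outer() shadows with data = 95.
Step 2: inner() returns enclosing data = 95. outer() = 95.
Step 3: result = 95 + global data (17) = 112

The answer is 112.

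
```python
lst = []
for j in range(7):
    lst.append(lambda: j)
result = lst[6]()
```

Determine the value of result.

Step 1: The loop creates 7 lambdas, all referencing the same variable j.
Step 2: After the loop, j = 6 (final value).
Step 3: lst[6]() looks up j at call time and finds 6. This is the late binding gotcha. result = 6

The answer is 6.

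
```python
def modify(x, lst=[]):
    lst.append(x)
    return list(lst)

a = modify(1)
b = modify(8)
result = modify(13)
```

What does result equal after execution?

Step 1: Default list is shared. list() creates copies for return values.
Step 2: Internal list grows: [1] -> [1, 8] -> [1, 8, 13].
Step 3: result = [1, 8, 13]

The answer is [1, 8, 13].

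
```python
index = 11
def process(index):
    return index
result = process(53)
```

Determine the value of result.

Step 1: Global index = 11.
Step 2: process(53) takes parameter index = 53, which shadows the global.
Step 3: result = 53

The answer is 53.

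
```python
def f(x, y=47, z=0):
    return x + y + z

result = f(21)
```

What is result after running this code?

Step 1: f(21) uses defaults y = 47, z = 0.
Step 2: Returns 21 + 47 + 0 = 68.
Step 3: result = 68

The answer is 68.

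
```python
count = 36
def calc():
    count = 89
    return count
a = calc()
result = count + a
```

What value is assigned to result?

Step 1: Global count = 36. calc() returns local count = 89.
Step 2: a = 89. Global count still = 36.
Step 3: result = 36 + 89 = 125

The answer is 125.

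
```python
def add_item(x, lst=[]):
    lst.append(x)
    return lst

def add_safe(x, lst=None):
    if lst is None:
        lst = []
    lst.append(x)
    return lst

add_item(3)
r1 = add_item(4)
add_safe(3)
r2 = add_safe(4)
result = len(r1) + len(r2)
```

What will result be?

Step 1: add_item shares mutable default: after 2 calls, lst = [3, 4], len = 2.
Step 2: add_safe creates fresh list each time: r2 = [4], len = 1.
Step 3: result = 2 + 1 = 3

The answer is 3.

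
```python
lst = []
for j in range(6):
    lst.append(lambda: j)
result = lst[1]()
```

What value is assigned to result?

Step 1: The loop creates 6 lambdas, all referencing the same variable j.
Step 2: After the loop, j = 5 (final value).
Step 3: lst[1]() looks up j at call time and finds 5. This is the late binding gotcha. result = 5

The answer is 5.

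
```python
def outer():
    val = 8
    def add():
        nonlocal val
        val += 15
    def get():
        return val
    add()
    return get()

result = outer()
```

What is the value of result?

Step 1: val = 8. add() modifies it via nonlocal, get() reads it.
Step 2: add() makes val = 8 + 15 = 23.
Step 3: get() returns 23. result = 23

The answer is 23.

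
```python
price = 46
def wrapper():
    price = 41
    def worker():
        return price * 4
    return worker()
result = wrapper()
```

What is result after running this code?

Step 1: wrapper() shadows global price with price = 41.
Step 2: worker() finds price = 41 in enclosing scope, computes 41 * 4 = 164.
Step 3: result = 164

The answer is 164.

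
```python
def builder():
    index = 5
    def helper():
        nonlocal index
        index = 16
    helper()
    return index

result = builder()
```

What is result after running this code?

Step 1: builder() sets index = 5.
Step 2: helper() uses nonlocal to reassign index = 16.
Step 3: result = 16

The answer is 16.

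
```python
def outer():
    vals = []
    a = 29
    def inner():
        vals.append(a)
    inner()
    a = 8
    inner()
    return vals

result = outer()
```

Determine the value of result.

Step 1: a = 29. inner() appends current a to vals.
Step 2: First inner(): appends 29. Then a = 8.
Step 3: Second inner(): appends 8 (closure sees updated a). result = [29, 8]

The answer is [29, 8].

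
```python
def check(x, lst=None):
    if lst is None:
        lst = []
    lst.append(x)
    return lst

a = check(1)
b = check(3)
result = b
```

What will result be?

Step 1: None default with guard creates a NEW list each call.
Step 2: a = [1] (fresh list). b = [3] (another fresh list).
Step 3: result = [3] (this is the fix for mutable default)

The answer is [3].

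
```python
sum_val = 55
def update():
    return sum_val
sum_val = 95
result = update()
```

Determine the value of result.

Step 1: sum_val is first set to 55, then reassigned to 95.
Step 2: update() is called after the reassignment, so it looks up the current global sum_val = 95.
Step 3: result = 95

The answer is 95.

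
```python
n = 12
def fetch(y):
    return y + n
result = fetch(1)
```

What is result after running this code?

Step 1: n = 12 is defined globally.
Step 2: fetch(1) uses parameter y = 1 and looks up n from global scope = 12.
Step 3: result = 1 + 12 = 13

The answer is 13.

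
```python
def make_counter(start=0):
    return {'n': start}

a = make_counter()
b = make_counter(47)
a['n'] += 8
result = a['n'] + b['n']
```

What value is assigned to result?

Step 1: make_counter() returns a new dict each call (immutable default 0).
Step 2: a = {'n': 0}, b = {'n': 47}.
Step 3: a['n'] += 8 = 8. result = 8 + 47 = 55

The answer is 55.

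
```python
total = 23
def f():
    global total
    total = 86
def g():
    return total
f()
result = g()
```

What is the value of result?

Step 1: total = 23.
Step 2: f() sets global total = 86.
Step 3: g() reads global total = 86. result = 86

The answer is 86.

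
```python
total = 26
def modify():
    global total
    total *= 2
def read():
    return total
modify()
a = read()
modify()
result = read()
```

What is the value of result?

Step 1: total = 26.
Step 2: First modify(): total = 26 * 2 = 52.
Step 3: Second modify(): total = 52 * 2 = 104.
Step 4: read() returns 104

The answer is 104.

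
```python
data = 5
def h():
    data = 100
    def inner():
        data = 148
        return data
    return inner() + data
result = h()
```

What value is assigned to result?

Step 1: h() has local data = 100. inner() has local data = 148.
Step 2: inner() returns its local data = 148.
Step 3: h() returns 148 + its own data (100) = 248

The answer is 248.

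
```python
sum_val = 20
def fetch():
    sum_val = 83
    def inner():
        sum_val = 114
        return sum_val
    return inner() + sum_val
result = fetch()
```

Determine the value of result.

Step 1: fetch() has local sum_val = 83. inner() has local sum_val = 114.
Step 2: inner() returns its local sum_val = 114.
Step 3: fetch() returns 114 + its own sum_val (83) = 197

The answer is 197.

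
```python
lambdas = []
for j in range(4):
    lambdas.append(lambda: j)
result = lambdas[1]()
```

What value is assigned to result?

Step 1: The loop creates 4 lambdas, all referencing the same variable j.
Step 2: After the loop, j = 3 (final value).
Step 3: lambdas[1]() looks up j at call time and finds 3. This is the late binding gotcha. result = 3

The answer is 3.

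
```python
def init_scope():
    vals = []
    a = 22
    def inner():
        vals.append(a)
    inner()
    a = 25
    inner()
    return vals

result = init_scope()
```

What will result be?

Step 1: a = 22. inner() appends current a to vals.
Step 2: First inner(): appends 22. Then a = 25.
Step 3: Second inner(): appends 25 (closure sees updated a). result = [22, 25]

The answer is [22, 25].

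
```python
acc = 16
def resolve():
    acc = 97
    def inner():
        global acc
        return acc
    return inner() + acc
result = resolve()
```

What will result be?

Step 1: Global acc = 16. resolve() shadows with local acc = 97.
Step 2: inner() uses global keyword, so inner() returns global acc = 16.
Step 3: resolve() returns 16 + 97 = 113

The answer is 113.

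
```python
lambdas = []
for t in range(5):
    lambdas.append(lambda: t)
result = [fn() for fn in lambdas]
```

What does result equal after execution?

Step 1: All 5 lambdas share the same variable t.
Step 2: After the loop, t = 4.
Step 3: Each call returns 4. result = [4, 4, 4, 4, 4]

The answer is [4, 4, 4, 4, 4].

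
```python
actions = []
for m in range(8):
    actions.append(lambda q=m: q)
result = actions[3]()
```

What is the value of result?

Step 1: Default argument q=m captures m's value at each iteration.
Step 2: actions[3] captured q = 3 when m was 3.
Step 3: result = 3

The answer is 3.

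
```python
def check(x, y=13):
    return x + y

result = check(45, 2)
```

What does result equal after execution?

Step 1: check(45, 2) overrides default y with 2.
Step 2: Returns 45 + 2 = 47.
Step 3: result = 47

The answer is 47.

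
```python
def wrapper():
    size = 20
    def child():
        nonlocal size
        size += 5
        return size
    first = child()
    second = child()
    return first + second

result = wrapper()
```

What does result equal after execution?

Step 1: size starts at 20.
Step 2: First call: size = 20 + 5 = 25, returns 25.
Step 3: Second call: size = 25 + 5 = 30, returns 30.
Step 4: result = 25 + 30 = 55

The answer is 55.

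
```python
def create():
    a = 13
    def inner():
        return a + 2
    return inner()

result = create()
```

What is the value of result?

Step 1: create() defines a = 13.
Step 2: inner() reads a = 13 from enclosing scope, returns 13 + 2 = 15.
Step 3: result = 15

The answer is 15.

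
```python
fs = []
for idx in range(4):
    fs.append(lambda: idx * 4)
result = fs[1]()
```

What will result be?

Step 1: All lambdas reference the same variable idx (late binding).
Step 2: After the loop, idx = 3. Every lambda returns idx * 4.
Step 3: fs[1]() = 3 * 4 = 12

The answer is 12.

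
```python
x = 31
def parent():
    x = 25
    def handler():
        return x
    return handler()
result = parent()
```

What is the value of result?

Step 1: x = 31 globally, but parent() defines x = 25 locally.
Step 2: handler() looks up x. Not in local scope, so checks enclosing scope (parent) and finds x = 25.
Step 3: result = 25

The answer is 25.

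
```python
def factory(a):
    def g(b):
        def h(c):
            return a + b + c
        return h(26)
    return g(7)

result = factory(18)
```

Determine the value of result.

Step 1: a = 18, b = 7, c = 26 across three nested scopes.
Step 2: h() accesses all three via LEGB rule.
Step 3: result = 18 + 7 + 26 = 51

The answer is 51.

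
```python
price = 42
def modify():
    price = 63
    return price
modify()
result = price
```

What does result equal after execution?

Step 1: price = 42 globally.
Step 2: modify() creates a LOCAL price = 63 (no global keyword!).
Step 3: The global price is unchanged. result = 42

The answer is 42.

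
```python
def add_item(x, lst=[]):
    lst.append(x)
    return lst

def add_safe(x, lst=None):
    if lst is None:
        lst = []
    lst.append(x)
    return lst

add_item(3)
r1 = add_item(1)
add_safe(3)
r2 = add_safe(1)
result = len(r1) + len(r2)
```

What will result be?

Step 1: add_item shares mutable default: after 2 calls, lst = [3, 1], len = 2.
Step 2: add_safe creates fresh list each time: r2 = [1], len = 1.
Step 3: result = 2 + 1 = 3

The answer is 3.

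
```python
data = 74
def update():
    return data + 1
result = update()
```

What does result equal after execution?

Step 1: data = 74 is defined globally.
Step 2: update() looks up data from global scope = 74, then computes 74 + 1 = 75.
Step 3: result = 75

The answer is 75.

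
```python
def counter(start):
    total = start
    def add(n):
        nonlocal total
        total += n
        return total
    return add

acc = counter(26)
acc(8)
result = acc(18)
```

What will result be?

Step 1: counter(26) creates closure with total = 26.
Step 2: First acc(8): total = 26 + 8 = 34.
Step 3: Second acc(18): total = 34 + 18 = 52. result = 52

The answer is 52.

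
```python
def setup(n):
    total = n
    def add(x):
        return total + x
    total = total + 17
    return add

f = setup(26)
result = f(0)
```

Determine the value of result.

Step 1: setup(26) sets total = 26, then total = 26 + 17 = 43.
Step 2: Closures capture by reference, so add sees total = 43.
Step 3: f(0) returns 43 + 0 = 43

The answer is 43.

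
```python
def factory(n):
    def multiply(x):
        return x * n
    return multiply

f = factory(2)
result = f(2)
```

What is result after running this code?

Step 1: factory(2) returns multiply closure with n = 2.
Step 2: f(2) computes 2 * 2 = 4.
Step 3: result = 4

The answer is 4.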